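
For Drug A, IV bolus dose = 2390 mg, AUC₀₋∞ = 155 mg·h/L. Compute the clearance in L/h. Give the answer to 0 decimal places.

15 L/h

CL = Dose / AUC = 2390 / 155 = 15.42 L/h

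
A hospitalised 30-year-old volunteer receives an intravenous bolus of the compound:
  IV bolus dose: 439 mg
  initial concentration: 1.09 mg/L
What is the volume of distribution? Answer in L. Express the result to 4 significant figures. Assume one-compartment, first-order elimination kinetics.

402.8 L

Vd = Dose / C₀ = 439.0 / 1.09 = 402.8 L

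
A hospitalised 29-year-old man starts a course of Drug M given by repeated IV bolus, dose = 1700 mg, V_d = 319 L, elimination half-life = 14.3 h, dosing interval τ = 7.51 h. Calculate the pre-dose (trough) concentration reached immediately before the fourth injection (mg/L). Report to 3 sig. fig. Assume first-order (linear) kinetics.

C₀ per dose = Dose / Vd = 1700 / 319 = 5.329 mg/L
k = ln2 / t½ = 0.693147 / 14.3 = 0.04847 h⁻¹
Fraction remaining after one interval: r = e^(−kτ) = e^(−0.04847 × 7.51) = 0.6949
Before dose 4, 3 doses have been given (aged 1τ, 2τ, 3τ).
C_trough = C₀ × (r + r² + … + r^3) = C₀ × r(1−r^3)/(1−r)
        = 5.329 × 0.6949 × (1 − 0.3356) / (1 − 0.6949) = 8.064 mg/L

8.06 mg/L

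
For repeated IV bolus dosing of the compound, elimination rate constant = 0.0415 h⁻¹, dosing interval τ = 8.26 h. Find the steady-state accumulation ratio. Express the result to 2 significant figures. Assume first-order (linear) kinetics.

3.4

e^(−kτ) = e^(−0.04150 × 8.26) = 0.7098
Accumulation ratio R = 1 / (1 − e^(−kτ)) = 1 / (1 − 0.7098) = 3.446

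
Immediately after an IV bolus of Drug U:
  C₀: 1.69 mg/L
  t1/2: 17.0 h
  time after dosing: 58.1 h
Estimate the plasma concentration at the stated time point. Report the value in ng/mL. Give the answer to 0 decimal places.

158 ng/mL

k = ln2 / t½ = 0.693147 / 17.0 = 0.04077 h⁻¹
C = C₀ · e^(−k·t) = 1.690 × e^(−0.04077 × 58.1)
  = 1.690 × 0.09360 = 0.1582 mg/L
Convert: 0.1582 mg/L × 1000 = 158.2 ng/mL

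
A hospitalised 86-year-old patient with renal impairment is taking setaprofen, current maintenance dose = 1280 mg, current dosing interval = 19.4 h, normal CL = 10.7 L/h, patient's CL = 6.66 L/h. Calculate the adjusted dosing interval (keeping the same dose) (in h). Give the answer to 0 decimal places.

31 h

To keep the same average steady-state level, dosing rate must scale with clearance.
CL ratio = 6.66 / 10.7 = 0.6224
New interval (same dose) = 19.4 / 0.6224 = 31.17 h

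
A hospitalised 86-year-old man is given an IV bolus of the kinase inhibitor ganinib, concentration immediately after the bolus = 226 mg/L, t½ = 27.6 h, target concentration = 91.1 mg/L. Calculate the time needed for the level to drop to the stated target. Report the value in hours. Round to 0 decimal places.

k = ln2 / t½ = 0.693147 / 27.6 = 0.02511 h⁻¹
t = ln(C₀ / C) / k = ln(226.0 / 91.1) / 0.02511
  = ln(2.481) / 0.02511 = 0.9087 / 0.02511 = 36.19 h

36 h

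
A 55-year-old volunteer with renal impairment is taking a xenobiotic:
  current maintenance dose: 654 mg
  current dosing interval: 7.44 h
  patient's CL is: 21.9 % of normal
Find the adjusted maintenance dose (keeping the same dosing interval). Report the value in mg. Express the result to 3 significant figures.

143 mg

To keep the same average steady-state level, dosing rate must scale with clearance.
CL ratio = 21.9 / 100 = 0.2190
New dose (same interval) = 654 × 0.2190 = 143.2 mg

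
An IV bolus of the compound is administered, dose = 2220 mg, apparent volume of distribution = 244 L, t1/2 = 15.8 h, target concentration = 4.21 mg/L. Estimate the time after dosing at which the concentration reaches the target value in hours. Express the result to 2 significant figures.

18 h

C₀ = Dose / Vd = 2220 / 244 = 9.098 mg/L
k = ln2 / t½ = 0.693147 / 15.8 = 0.04387 h⁻¹
t = ln(C₀ / C) / k = ln(9.098 / 4.21) / 0.04387
  = ln(2.161) / 0.04387 = 0.7706 / 0.04387 = 17.57 h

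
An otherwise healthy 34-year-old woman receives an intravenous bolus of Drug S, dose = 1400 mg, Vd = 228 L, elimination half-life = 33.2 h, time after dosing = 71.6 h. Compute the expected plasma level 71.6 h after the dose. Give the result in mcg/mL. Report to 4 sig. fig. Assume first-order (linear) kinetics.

1.377 mcg/mL

C₀ = Dose / Vd = 1400 / 228 = 6.140 mg/L
k = ln2 / t½ = 0.693147 / 33.2 = 0.02088 h⁻¹
C = C₀ · e^(−k·t) = 6.140 × e^(−0.02088 × 71.6)
  = 6.140 × 0.2242 = 1.377 mg/L
(1.377 mg/L = 1.377 mcg/mL)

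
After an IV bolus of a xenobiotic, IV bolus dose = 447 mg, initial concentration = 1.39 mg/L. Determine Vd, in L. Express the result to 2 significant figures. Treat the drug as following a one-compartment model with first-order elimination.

Vd = Dose / C₀ = 447.0 / 1.39 = 321.6 L

320 L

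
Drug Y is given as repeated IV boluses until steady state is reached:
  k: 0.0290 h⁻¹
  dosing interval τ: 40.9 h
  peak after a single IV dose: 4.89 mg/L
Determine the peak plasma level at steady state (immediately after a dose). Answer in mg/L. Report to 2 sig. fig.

e^(−kτ) = e^(−0.02900 × 40.9) = 0.3054
Accumulation ratio R = 1 / (1 − e^(−kτ)) = 1 / (1 − 0.3054) = 1.440
Steady-state peak = C₀ × R = 4.89 × 1.440 = 7.042 mg/L

7.0 mg/L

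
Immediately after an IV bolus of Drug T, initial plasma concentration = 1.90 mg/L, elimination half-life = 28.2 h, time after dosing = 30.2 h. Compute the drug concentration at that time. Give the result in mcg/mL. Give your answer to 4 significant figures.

k = ln2 / t½ = 0.693147 / 28.2 = 0.02458 h⁻¹
C = C₀ · e^(−k·t) = 1.900 × e^(−0.02458 × 30.2)
  = 1.900 × 0.4760 = 0.9044 mg/L
(0.9044 mg/L = 0.9044 mcg/mL)

0.9044 mcg/mL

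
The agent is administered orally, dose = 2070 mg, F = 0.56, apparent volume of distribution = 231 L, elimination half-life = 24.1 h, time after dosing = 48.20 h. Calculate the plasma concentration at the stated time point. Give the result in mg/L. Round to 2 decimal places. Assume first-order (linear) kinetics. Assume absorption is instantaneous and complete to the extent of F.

Amount reaching circulation = F × Dose = 0.56 × 2070 = 1159 mg
C₀ = F·Dose / Vd = 1159 / 231 = 5.017 mg/L
k = ln2 / t½ = 0.693147 / 24.1 = 0.02876 h⁻¹
t / t½ = 48.20 / 24.1 = 2 half-lives
C = C₀ × (1/2)^2 = 5.017 × 0.2500 = 1.254 mg/L

1.25 mg/L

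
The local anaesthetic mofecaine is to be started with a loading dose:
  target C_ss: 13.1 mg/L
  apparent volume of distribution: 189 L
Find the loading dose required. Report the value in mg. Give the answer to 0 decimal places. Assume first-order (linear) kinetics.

LD = Css × Vd = 13.1 × 189 = 2476 mg

2476 mg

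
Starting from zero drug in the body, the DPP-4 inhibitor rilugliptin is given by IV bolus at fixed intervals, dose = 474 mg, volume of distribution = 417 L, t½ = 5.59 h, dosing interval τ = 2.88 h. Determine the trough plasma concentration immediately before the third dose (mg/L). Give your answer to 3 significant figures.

1.35 mg/L

C₀ per dose = Dose / Vd = 474 / 417 = 1.137 mg/L
k = ln2 / t½ = 0.693147 / 5.59 = 0.1240 h⁻¹
Fraction remaining after one interval: r = e^(−kτ) = e^(−0.1240 × 2.88) = 0.6997
Before dose 3, 2 doses have been given (aged 1τ, 2τ).
C_trough = C₀ × (r + r²) = 1.137 × (0.6997 + 0.4896) = 1.352 mg/L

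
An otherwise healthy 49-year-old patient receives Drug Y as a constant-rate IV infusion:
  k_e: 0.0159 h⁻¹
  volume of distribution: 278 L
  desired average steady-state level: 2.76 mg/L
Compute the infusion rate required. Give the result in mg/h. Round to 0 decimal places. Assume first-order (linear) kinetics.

12 mg/h

CL = k × Vd = 0.01590 × 278 = 4.420 L/h
At steady state, infusion rate R₀ = Css × CL = 2.76 × 4.420 = 12.20 mg/h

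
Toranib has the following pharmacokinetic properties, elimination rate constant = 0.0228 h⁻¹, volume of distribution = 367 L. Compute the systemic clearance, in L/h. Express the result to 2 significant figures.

8.4 L/h

CL = k × Vd = 0.0228 × 367 = 8.368 L/h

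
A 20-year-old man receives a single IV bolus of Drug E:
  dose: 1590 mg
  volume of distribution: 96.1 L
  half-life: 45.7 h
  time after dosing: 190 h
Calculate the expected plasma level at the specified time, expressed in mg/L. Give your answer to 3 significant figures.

0.927 mg/L

C₀ = Dose / Vd = 1590 / 96.1 = 16.55 mg/L
k = ln2 / t½ = 0.693147 / 45.7 = 0.01517 h⁻¹
C = C₀ · e^(−k·t) = 16.55 × e^(−0.01517 × 190)
  = 16.55 × 0.05601 = 0.9270 mg/L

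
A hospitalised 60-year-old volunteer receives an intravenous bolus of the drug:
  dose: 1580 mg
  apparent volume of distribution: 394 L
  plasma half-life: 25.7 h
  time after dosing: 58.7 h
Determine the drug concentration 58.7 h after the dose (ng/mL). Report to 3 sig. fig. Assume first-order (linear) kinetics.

823 ng/mL

C₀ = Dose / Vd = 1580 / 394 = 4.010 mg/L
k = ln2 / t½ = 0.693147 / 25.7 = 0.02697 h⁻¹
C = C₀ · e^(−k·t) = 4.010 × e^(−0.02697 × 58.7)
  = 4.010 × 0.2053 = 0.8233 mg/L
Convert: 0.8233 mg/L × 1000 = 823.3 ng/mL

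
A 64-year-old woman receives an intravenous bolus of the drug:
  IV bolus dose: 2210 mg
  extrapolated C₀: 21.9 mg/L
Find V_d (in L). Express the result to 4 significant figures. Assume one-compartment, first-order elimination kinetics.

100.9 L

Vd = Dose / C₀ = 2210 / 21.9 = 100.9 L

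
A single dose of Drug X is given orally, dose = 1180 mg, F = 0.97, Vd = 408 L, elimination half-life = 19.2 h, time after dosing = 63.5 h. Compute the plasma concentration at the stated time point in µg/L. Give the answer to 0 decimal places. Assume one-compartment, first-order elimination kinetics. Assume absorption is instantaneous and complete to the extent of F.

Amount reaching circulation = F × Dose = 0.97 × 1180 = 1145 mg
C₀ = F·Dose / Vd = 1145 / 408 = 2.806 mg/L
k = ln2 / t½ = 0.693147 / 19.2 = 0.03610 h⁻¹
C = C₀ · e^(−k·t) = 2.806 × e^(−0.03610 × 63.5)
  = 2.806 × 0.1010 = 0.2834 mg/L
Convert: 0.2834 mg/L × 1000 = 283.4 µg/L

283 µg/L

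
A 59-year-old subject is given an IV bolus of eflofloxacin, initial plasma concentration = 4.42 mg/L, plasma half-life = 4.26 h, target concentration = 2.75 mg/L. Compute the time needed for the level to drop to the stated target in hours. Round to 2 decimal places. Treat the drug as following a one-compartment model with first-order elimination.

2.92 h

k = ln2 / t½ = 0.693147 / 4.26 = 0.1627 h⁻¹
t = ln(C₀ / C) / k = ln(4.420 / 2.75) / 0.1627
  = ln(1.607) / 0.1627 = 0.4744 / 0.1627 = 2.916 h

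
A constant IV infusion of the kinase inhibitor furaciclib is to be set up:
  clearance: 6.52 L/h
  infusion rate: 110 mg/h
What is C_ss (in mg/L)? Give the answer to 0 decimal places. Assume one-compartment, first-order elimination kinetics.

At steady state Css = R₀ / CL = 110 / 6.520 = 16.87 mg/L

17 mg/L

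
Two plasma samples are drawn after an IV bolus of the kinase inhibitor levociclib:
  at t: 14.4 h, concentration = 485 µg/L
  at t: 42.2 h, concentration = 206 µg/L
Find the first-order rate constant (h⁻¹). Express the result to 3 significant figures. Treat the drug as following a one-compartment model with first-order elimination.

k = ln(C₁/C₂) / (t₂ − t₁) = ln(485/206) / (42.2 − 14.4)
  = 0.8563 / 27.80 = 0.03080 h⁻¹

0.0308 h⁻¹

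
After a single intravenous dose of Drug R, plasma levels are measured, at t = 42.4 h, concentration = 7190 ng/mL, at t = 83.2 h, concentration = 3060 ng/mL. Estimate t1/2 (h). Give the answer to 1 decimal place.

k = ln(C₁/C₂) / (t₂ − t₁) = ln(7190/3060) / (83.2 − 42.4)
  = 0.8543 / 40.80 = 0.02094 h⁻¹
t½ = ln2 / k = 0.693147 / 0.02094 = 33.10 h

33.1 h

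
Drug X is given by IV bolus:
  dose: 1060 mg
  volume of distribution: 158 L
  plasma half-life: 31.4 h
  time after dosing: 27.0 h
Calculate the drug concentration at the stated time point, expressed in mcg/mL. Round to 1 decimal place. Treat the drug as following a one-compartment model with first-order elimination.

3.7 mcg/mL

C₀ = Dose / Vd = 1060 / 158 = 6.709 mg/L
k = ln2 / t½ = 0.693147 / 31.4 = 0.02207 h⁻¹
C = C₀ · e^(−k·t) = 6.709 × e^(−0.02207 × 27.0)
  = 6.709 × 0.5511 = 3.697 mg/L
(3.697 mg/L = 3.697 mcg/mL)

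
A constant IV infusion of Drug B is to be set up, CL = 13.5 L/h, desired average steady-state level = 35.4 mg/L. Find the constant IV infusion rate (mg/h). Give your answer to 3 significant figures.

At steady state, infusion rate R₀ = Css × CL = 35.4 × 13.50 = 477.9 mg/h

478 mg/h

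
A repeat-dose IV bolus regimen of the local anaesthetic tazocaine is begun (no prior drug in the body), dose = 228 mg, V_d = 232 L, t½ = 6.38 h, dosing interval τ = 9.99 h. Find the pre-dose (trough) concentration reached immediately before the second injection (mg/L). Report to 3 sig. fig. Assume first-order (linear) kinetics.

0.332 mg/L

C₀ per dose = Dose / Vd = 228 / 232 = 0.9828 mg/L
k = ln2 / t½ = 0.693147 / 6.38 = 0.1086 h⁻¹
Fraction remaining after one interval: r = e^(−kτ) = e^(−0.1086 × 9.99) = 0.3379
Before dose 2, 1 dose has been given (aged 1τ).
C_trough = C₀ × r = 0.9828 × 0.3379 = 0.3321 mg/L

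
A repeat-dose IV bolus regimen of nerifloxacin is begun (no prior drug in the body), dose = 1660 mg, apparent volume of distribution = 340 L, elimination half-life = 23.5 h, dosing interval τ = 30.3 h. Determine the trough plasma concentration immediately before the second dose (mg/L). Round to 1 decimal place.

2.0 mg/L

C₀ per dose = Dose / Vd = 1660 / 340 = 4.882 mg/L
k = ln2 / t½ = 0.693147 / 23.5 = 0.02950 h⁻¹
Fraction remaining after one interval: r = e^(−kτ) = e^(−0.02950 × 30.3) = 0.4091
Before dose 2, 1 dose has been given (aged 1τ).
C_trough = C₀ × r = 4.882 × 0.4091 = 1.997 mg/L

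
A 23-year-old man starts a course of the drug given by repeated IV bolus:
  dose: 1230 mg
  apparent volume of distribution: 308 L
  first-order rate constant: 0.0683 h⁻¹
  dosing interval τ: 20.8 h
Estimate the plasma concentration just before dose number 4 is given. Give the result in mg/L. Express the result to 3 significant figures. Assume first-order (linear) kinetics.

C₀ per dose = Dose / Vd = 1230 / 308 = 3.994 mg/L
Fraction remaining after one interval: r = e^(−kτ) = e^(−0.06830 × 20.8) = 0.2416
Before dose 4, 3 doses have been given (aged 1τ, 2τ, 3τ).
C_trough = C₀ × (r + r² + … + r^3) = C₀ × r(1−r^3)/(1−r)
        = 3.994 × 0.2416 × (1 − 0.01410) / (1 − 0.2416) = 1.254 mg/L

1.25 mg/L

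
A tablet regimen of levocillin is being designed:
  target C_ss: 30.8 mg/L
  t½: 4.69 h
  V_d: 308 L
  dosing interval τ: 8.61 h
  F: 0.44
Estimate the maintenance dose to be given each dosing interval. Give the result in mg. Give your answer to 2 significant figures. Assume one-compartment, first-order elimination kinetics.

27000 mg

k = ln2 / t½ = 0.693147 / 4.69 = 0.1478 h⁻¹
CL = k × Vd = 0.1478 × 308 = 45.52 L/h
At steady state, F × (Dose/τ) = Css × CL.
Dose = Css × CL × τ / F = 30.8 × 45.52 × 8.61 / 0.44 = 27430 mg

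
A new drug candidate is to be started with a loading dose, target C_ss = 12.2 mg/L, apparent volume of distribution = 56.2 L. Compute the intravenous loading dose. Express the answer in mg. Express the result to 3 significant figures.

686 mg

LD = Css × Vd = 12.2 × 56.2 = 685.6 mg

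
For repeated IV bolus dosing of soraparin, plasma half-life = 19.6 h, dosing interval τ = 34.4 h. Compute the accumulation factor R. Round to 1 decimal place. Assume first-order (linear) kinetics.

k = ln2 / t½ = 0.693147 / 19.6 = 0.03536 h⁻¹
e^(−kτ) = e^(−0.03536 × 34.4) = 0.2963
Accumulation ratio R = 1 / (1 − e^(−kτ)) = 1 / (1 − 0.2963) = 1.421

1.4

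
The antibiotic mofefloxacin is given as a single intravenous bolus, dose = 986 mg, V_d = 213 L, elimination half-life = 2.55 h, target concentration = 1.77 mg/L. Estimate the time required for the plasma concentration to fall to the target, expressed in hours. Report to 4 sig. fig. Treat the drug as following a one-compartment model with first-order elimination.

C₀ = Dose / Vd = 986.0 / 213 = 4.629 mg/L
k = ln2 / t½ = 0.693147 / 2.55 = 0.2718 h⁻¹
t = ln(C₀ / C) / k = ln(4.629 / 1.77) / 0.2718
  = ln(2.615) / 0.2718 = 0.9613 / 0.2718 = 3.537 h

3.537 h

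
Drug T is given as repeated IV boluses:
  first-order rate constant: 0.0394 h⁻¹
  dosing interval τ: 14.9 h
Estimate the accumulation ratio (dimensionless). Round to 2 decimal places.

2.25

e^(−kτ) = e^(−0.03940 × 14.9) = 0.5560
Accumulation ratio R = 1 / (1 − e^(−kτ)) = 1 / (1 − 0.5560) = 2.252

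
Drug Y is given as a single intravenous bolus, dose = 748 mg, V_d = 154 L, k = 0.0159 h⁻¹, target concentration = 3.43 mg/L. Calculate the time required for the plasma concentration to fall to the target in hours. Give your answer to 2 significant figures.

22 h

C₀ = Dose / Vd = 748.0 / 154 = 4.857 mg/L
t = ln(C₀ / C) / k = ln(4.857 / 3.43) / 0.01590
  = ln(1.416) / 0.01590 = 0.3478 / 0.01590 = 21.87 h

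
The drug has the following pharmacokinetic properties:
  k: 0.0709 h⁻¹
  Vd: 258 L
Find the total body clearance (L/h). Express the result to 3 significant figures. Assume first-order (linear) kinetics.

18.3 L/h

CL = k × Vd = 0.0709 × 258 = 18.29 L/h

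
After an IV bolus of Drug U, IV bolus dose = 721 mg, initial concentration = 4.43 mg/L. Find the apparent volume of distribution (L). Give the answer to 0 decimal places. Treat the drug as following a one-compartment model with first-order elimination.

163 L

Vd = Dose / C₀ = 721.0 / 4.43 = 162.8 L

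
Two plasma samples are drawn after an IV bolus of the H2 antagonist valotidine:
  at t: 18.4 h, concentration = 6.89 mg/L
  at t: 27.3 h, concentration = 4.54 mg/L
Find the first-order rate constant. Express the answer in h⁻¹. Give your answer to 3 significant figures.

k = ln(C₁/C₂) / (t₂ − t₁) = ln(6.89/4.54) / (27.3 − 18.4)
  = 0.4171 / 8.900 = 0.04687 h⁻¹

0.0469 h⁻¹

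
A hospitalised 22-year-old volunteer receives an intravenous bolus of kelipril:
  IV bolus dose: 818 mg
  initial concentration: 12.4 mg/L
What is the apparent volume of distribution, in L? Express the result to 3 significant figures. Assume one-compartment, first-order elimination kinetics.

Vd = Dose / C₀ = 818.0 / 12.4 = 65.97 L

66.0 L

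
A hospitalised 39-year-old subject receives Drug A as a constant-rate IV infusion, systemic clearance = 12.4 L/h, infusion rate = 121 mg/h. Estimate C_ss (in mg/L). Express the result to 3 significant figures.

9.76 mg/L

At steady state Css = R₀ / CL = 121 / 12.40 = 9.758 mg/L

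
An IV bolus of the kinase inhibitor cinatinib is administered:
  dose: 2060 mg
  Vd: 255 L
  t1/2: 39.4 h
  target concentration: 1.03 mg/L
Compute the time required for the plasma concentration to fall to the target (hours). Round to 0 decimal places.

117 h

C₀ = Dose / Vd = 2060 / 255 = 8.078 mg/L
k = ln2 / t½ = 0.693147 / 39.4 = 0.01759 h⁻¹
t = ln(C₀ / C) / k = ln(8.078 / 1.03) / 0.01759
  = ln(7.843) / 0.01759 = 2.060 / 0.01759 = 117.1 h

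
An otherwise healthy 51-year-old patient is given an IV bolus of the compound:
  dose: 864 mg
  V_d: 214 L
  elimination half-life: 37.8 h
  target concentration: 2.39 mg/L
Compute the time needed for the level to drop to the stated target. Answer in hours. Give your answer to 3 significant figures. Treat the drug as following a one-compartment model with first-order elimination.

28.6 h

C₀ = Dose / Vd = 864.0 / 214 = 4.037 mg/L
k = ln2 / t½ = 0.693147 / 37.8 = 0.01834 h⁻¹
t = ln(C₀ / C) / k = ln(4.037 / 2.39) / 0.01834
  = ln(1.689) / 0.01834 = 0.5241 / 0.01834 = 28.58 h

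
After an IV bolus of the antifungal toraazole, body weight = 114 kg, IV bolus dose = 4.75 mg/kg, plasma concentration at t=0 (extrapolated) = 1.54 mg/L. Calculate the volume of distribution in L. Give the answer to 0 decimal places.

352 L

Dose = 4.75 × 114 = 541.5 mg
Vd = Dose / C₀ = 541.5 / 1.54 = 351.6 L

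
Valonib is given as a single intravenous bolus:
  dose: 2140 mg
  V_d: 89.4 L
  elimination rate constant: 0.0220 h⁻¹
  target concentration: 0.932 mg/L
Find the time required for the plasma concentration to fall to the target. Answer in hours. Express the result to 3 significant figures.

C₀ = Dose / Vd = 2140 / 89.4 = 23.94 mg/L
t = ln(C₀ / C) / k = ln(23.94 / 0.932) / 0.02200
  = ln(25.69) / 0.02200 = 3.246 / 0.02200 = 147.5 h

148 h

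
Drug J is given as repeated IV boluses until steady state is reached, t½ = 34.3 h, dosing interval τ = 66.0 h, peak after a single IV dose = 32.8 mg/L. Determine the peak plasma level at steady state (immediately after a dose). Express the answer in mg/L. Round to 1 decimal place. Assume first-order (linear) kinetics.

44.5 mg/L

k = ln2 / t½ = 0.693147 / 34.3 = 0.02021 h⁻¹
e^(−kτ) = e^(−0.02021 × 66.0) = 0.2635
Accumulation ratio R = 1 / (1 − e^(−kτ)) = 1 / (1 − 0.2635) = 1.358
Steady-state peak = C₀ × R = 32.8 × 1.358 = 44.54 mg/L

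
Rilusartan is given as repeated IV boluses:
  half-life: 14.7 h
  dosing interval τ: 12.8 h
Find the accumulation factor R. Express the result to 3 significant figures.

k = ln2 / t½ = 0.693147 / 14.7 = 0.04715 h⁻¹
e^(−kτ) = e^(−0.04715 × 12.8) = 0.5469
Accumulation ratio R = 1 / (1 − e^(−kτ)) = 1 / (1 − 0.5469) = 2.207

2.21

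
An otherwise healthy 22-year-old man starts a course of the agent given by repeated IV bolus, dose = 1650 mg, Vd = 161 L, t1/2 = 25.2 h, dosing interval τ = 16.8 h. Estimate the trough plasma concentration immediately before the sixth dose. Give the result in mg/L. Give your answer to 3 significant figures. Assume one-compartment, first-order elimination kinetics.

15.7 mg/L

C₀ per dose = Dose / Vd = 1650 / 161 = 10.25 mg/L
k = ln2 / t½ = 0.693147 / 25.2 = 0.02751 h⁻¹
Fraction remaining after one interval: r = e^(−kτ) = e^(−0.02751 × 16.8) = 0.6299
Before dose 6, 5 doses have been given (aged 1τ, 2τ, 3τ, 4τ, 5τ).
C_trough = C₀ × (r + r² + … + r^5) = C₀ × r(1−r^5)/(1−r)
        = 10.25 × 0.6299 × (1 − 0.09916) / (1 − 0.6299) = 15.72 mg/L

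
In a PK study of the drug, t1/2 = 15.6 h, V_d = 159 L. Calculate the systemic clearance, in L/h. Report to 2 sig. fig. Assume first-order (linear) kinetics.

7.1 L/h

k = ln2 / t½ = 0.693147 / 15.6 = 0.04443 h⁻¹
CL = k × Vd = 0.04443 × 159 = 7.064 L/h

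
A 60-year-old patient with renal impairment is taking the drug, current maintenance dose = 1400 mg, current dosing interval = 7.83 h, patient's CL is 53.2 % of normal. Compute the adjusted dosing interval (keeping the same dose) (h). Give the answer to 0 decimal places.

15 h

To keep the same average steady-state level, dosing rate must scale with clearance.
CL ratio = 53.2 / 100 = 0.5320
New interval (same dose) = 7.83 / 0.5320 = 14.72 h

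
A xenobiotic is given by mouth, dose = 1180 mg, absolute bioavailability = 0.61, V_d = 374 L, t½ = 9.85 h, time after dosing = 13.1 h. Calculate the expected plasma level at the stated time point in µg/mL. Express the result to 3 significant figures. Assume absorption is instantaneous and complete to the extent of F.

Amount reaching circulation = F × Dose = 0.61 × 1180 = 719.8 mg
C₀ = F·Dose / Vd = 719.8 / 374 = 1.925 mg/L
k = ln2 / t½ = 0.693147 / 9.85 = 0.07037 h⁻¹
C = C₀ · e^(−k·t) = 1.925 × e^(−0.07037 × 13.1)
  = 1.925 × 0.3978 = 0.7658 mg/L
(0.7658 mg/L = 0.7658 µg/mL)

0.766 µg/mL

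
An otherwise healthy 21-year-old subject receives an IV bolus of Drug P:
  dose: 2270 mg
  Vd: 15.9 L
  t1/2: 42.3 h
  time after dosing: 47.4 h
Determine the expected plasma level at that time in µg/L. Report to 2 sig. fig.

C₀ = Dose / Vd = 2270 / 15.9 = 142.8 mg/L
k = ln2 / t½ = 0.693147 / 42.3 = 0.01639 h⁻¹
C = C₀ · e^(−k·t) = 142.8 × e^(−0.01639 × 47.4)
  = 142.8 × 0.4598 = 65.66 mg/L
Convert: 65.66 mg/L × 1000 = 65660 µg/L

66000 µg/L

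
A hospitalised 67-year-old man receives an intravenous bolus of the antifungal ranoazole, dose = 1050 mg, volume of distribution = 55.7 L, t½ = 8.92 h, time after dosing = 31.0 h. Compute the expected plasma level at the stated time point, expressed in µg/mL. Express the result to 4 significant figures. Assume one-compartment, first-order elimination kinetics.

C₀ = Dose / Vd = 1050 / 55.7 = 18.85 mg/L
k = ln2 / t½ = 0.693147 / 8.92 = 0.07771 h⁻¹
C = C₀ · e^(−k·t) = 18.85 × e^(−0.07771 × 31.0)
  = 18.85 × 0.08990 = 1.695 mg/L
(1.695 mg/L = 1.695 µg/mL)

1.695 µg/mL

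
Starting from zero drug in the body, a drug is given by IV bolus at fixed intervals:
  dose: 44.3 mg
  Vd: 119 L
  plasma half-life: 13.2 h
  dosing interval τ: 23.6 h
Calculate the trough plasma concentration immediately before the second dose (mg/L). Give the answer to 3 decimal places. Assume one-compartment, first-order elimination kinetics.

0.108 mg/L

C₀ per dose = Dose / Vd = 44.3 / 119 = 0.3723 mg/L
k = ln2 / t½ = 0.693147 / 13.2 = 0.05251 h⁻¹
Fraction remaining after one interval: r = e^(−kτ) = e^(−0.05251 × 23.6) = 0.2896
Before dose 2, 1 dose has been given (aged 1τ).
C_trough = C₀ × r = 0.3723 × 0.2896 = 0.1078 mg/L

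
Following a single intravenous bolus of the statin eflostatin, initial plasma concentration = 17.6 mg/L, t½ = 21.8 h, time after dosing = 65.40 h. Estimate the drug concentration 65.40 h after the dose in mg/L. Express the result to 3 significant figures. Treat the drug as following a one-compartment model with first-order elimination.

k = ln2 / t½ = 0.693147 / 21.8 = 0.03180 h⁻¹
t / t½ = 65.40 / 21.8 = 3 half-lives
C = C₀ × (1/2)^3 = 17.60 × 0.1250 = 2.200 mg/L

2.20 mg/L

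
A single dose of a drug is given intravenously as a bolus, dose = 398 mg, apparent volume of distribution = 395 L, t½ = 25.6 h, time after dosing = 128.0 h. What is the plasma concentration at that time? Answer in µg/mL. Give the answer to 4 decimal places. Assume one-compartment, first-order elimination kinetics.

0.0315 µg/mL

C₀ = Dose / Vd = 398.0 / 395 = 1.008 mg/L
k = ln2 / t½ = 0.693147 / 25.6 = 0.02708 h⁻¹
t / t½ = 128.0 / 25.6 = 5 half-lives
C = C₀ × (1/2)^5 = 1.008 × 0.03125 = 0.03150 mg/L
(0.03150 mg/L = 0.03150 µg/mL)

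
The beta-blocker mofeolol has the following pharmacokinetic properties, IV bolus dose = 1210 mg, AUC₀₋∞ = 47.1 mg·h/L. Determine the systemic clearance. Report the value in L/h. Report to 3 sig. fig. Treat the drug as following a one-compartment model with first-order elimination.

CL = Dose / AUC = 1210 / 47.1 = 25.69 L/h

25.7 L/h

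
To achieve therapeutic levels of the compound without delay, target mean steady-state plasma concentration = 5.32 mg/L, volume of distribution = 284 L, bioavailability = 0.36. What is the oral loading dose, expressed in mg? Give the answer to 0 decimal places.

4197 mg

LD = Css × Vd / F = 5.32 × 284 / 0.36 = 4197 mg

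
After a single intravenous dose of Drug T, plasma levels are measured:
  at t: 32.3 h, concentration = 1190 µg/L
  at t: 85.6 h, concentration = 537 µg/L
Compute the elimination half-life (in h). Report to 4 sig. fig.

k = ln(C₁/C₂) / (t₂ − t₁) = ln(1190/537) / (85.6 − 32.3)
  = 0.7957 / 53.30 = 0.01493 h⁻¹
t½ = ln2 / k = 0.693147 / 0.01493 = 46.43 h

46.43 h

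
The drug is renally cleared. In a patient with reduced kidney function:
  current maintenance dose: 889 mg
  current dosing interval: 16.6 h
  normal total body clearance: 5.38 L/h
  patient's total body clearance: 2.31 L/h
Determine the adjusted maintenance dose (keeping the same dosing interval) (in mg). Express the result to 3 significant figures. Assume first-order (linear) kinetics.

To keep the same average steady-state level, dosing rate must scale with clearance.
CL ratio = 2.31 / 5.38 = 0.4294
New dose (same interval) = 889 × 0.4294 = 381.7 mg

382 mg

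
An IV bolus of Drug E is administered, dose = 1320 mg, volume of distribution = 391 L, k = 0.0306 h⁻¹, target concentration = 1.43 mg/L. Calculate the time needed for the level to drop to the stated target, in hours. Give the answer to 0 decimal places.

C₀ = Dose / Vd = 1320 / 391 = 3.376 mg/L
t = ln(C₀ / C) / k = ln(3.376 / 1.43) / 0.03060
  = ln(2.361) / 0.03060 = 0.8591 / 0.03060 = 28.08 h

28 h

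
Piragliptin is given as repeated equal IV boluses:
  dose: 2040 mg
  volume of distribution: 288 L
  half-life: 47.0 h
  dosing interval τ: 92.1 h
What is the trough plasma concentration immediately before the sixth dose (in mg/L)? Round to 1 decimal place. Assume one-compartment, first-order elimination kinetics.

2.4 mg/L

C₀ per dose = Dose / Vd = 2040 / 288 = 7.083 mg/L
k = ln2 / t½ = 0.693147 / 47.0 = 0.01475 h⁻¹
Fraction remaining after one interval: r = e^(−kτ) = e^(−0.01475 × 92.1) = 0.2571
Before dose 6, 5 doses have been given (aged 1τ, 2τ, 3τ, 4τ, 5τ).
C_trough = C₀ × (r + r² + … + r^5) = C₀ × r(1−r^5)/(1−r)
        = 7.083 × 0.2571 × (1 − 0.001123) / (1 − 0.2571) = 2.449 mg/L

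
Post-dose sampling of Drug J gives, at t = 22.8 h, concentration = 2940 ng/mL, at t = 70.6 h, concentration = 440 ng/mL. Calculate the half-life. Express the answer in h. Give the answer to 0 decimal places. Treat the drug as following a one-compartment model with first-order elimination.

17 h

k = ln(C₁/C₂) / (t₂ − t₁) = ln(2940/440) / (70.6 − 22.8)
  = 1.899 / 47.80 = 0.03973 h⁻¹
t½ = ln2 / k = 0.693147 / 0.03973 = 17.45 h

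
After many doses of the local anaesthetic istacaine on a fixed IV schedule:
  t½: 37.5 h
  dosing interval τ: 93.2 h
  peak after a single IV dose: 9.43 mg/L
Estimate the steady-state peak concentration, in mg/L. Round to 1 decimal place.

k = ln2 / t½ = 0.693147 / 37.5 = 0.01848 h⁻¹
e^(−kτ) = e^(−0.01848 × 93.2) = 0.1786
Accumulation ratio R = 1 / (1 − e^(−kτ)) = 1 / (1 − 0.1786) = 1.217
Steady-state peak = C₀ × R = 9.43 × 1.217 = 11.48 mg/L

11.5 mg/L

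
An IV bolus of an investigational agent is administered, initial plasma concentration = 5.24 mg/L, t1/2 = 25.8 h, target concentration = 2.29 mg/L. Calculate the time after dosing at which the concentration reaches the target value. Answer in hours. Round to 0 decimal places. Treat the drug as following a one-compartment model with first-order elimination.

31 h

k = ln2 / t½ = 0.693147 / 25.8 = 0.02687 h⁻¹
t = ln(C₀ / C) / k = ln(5.240 / 2.29) / 0.02687
  = ln(2.288) / 0.02687 = 0.8277 / 0.02687 = 30.80 h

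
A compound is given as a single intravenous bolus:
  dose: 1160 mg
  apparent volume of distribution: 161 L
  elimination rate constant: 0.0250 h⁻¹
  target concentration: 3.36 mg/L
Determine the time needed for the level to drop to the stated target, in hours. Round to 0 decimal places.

C₀ = Dose / Vd = 1160 / 161 = 7.205 mg/L
t = ln(C₀ / C) / k = ln(7.205 / 3.36) / 0.02500
  = ln(2.144) / 0.02500 = 0.7627 / 0.02500 = 30.51 h

31 h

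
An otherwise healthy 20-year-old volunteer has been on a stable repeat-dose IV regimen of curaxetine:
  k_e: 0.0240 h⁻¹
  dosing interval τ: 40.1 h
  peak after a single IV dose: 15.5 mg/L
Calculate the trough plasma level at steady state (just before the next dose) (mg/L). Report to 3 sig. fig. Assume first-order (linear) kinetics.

e^(−kτ) = e^(−0.02400 × 40.1) = 0.3820
Accumulation ratio R = 1 / (1 − e^(−kτ)) = 1 / (1 − 0.3820) = 1.618
Steady-state trough = C₀ × R × e^(−kτ) = 15.5 × 1.618 × 0.3820 = 9.580 mg/L

9.58 mg/L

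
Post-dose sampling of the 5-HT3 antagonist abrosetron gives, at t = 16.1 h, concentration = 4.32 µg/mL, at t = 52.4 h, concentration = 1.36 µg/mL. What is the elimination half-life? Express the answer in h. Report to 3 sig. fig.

21.8 h

k = ln(C₁/C₂) / (t₂ − t₁) = ln(4.32/1.36) / (52.4 − 16.1)
  = 1.156 / 36.30 = 0.03185 h⁻¹
t½ = ln2 / k = 0.693147 / 0.03185 = 21.76 h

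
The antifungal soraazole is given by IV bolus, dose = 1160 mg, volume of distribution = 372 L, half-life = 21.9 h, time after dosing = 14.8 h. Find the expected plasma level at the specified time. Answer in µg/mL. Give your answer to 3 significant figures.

C₀ = Dose / Vd = 1160 / 372 = 3.118 mg/L
k = ln2 / t½ = 0.693147 / 21.9 = 0.03165 h⁻¹
C = C₀ · e^(−k·t) = 3.118 × e^(−0.03165 × 14.8)
  = 3.118 × 0.6260 = 1.952 mg/L
(1.952 mg/L = 1.952 µg/mL)

1.95 µg/mL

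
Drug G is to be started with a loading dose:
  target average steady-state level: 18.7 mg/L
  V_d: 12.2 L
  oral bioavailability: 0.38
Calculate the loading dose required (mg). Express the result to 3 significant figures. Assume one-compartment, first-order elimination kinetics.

LD = Css × Vd / F = 18.7 × 12.2 / 0.38 = 600.4 mg

600 mg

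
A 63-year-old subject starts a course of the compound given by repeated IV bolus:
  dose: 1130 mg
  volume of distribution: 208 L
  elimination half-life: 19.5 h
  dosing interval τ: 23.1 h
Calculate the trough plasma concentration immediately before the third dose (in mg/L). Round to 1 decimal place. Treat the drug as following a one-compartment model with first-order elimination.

C₀ per dose = Dose / Vd = 1130 / 208 = 5.433 mg/L
k = ln2 / t½ = 0.693147 / 19.5 = 0.03555 h⁻¹
Fraction remaining after one interval: r = e^(−kτ) = e^(−0.03555 × 23.1) = 0.4399
Before dose 3, 2 doses have been given (aged 1τ, 2τ).
C_trough = C₀ × (r + r²) = 5.433 × (0.4399 + 0.1935) = 3.441 mg/L

3.4 mg/L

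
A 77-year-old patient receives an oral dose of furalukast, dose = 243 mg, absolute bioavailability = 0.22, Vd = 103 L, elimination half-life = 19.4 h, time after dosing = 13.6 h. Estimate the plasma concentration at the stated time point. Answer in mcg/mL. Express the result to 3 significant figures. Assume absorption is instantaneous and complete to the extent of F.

0.319 mcg/mL

Amount reaching circulation = F × Dose = 0.22 × 243.0 = 53.46 mg
C₀ = F·Dose / Vd = 53.46 / 103 = 0.5190 mg/L
k = ln2 / t½ = 0.693147 / 19.4 = 0.03573 h⁻¹
C = C₀ · e^(−k·t) = 0.5190 × e^(−0.03573 × 13.6)
  = 0.5190 × 0.6151 = 0.3192 mg/L
(0.3192 mg/L = 0.3192 mcg/mL)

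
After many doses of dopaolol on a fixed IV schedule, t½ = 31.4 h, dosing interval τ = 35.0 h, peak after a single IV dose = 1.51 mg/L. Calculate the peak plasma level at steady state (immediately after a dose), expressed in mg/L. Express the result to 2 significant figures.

2.8 mg/L

k = ln2 / t½ = 0.693147 / 31.4 = 0.02207 h⁻¹
e^(−kτ) = e^(−0.02207 × 35.0) = 0.4619
Accumulation ratio R = 1 / (1 − e^(−kτ)) = 1 / (1 − 0.4619) = 1.858
Steady-state peak = C₀ × R = 1.51 × 1.858 = 2.806 mg/L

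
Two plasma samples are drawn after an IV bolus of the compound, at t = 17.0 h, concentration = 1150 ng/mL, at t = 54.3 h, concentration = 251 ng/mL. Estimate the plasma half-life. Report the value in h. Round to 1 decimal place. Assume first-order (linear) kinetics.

17.0 h

k = ln(C₁/C₂) / (t₂ − t₁) = ln(1150/251) / (54.3 − 17.0)
  = 1.522 / 37.30 = 0.04080 h⁻¹
t½ = ln2 / k = 0.693147 / 0.04080 = 16.99 h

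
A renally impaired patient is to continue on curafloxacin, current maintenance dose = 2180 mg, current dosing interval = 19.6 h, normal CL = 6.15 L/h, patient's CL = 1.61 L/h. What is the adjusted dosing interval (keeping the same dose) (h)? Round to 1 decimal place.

74.9 h

To keep the same average steady-state level, dosing rate must scale with clearance.
CL ratio = 1.61 / 6.15 = 0.2618
New interval (same dose) = 19.6 / 0.2618 = 74.87 h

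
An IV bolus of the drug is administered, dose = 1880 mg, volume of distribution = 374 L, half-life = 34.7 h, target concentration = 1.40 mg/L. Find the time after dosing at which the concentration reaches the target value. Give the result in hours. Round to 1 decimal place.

C₀ = Dose / Vd = 1880 / 374 = 5.027 mg/L
k = ln2 / t½ = 0.693147 / 34.7 = 0.01998 h⁻¹
t = ln(C₀ / C) / k = ln(5.027 / 1.40) / 0.01998
  = ln(3.591) / 0.01998 = 1.278 / 0.01998 = 63.96 h

64.0 h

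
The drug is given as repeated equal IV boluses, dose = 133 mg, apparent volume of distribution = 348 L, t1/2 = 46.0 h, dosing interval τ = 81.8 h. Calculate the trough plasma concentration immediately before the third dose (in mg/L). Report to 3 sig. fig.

C₀ per dose = Dose / Vd = 133 / 348 = 0.3822 mg/L
k = ln2 / t½ = 0.693147 / 46.0 = 0.01507 h⁻¹
Fraction remaining after one interval: r = e^(−kτ) = e^(−0.01507 × 81.8) = 0.2915
Before dose 3, 2 doses have been given (aged 1τ, 2τ).
C_trough = C₀ × (r + r²) = 0.3822 × (0.2915 + 0.08497) = 0.1439 mg/L

0.144 mg/L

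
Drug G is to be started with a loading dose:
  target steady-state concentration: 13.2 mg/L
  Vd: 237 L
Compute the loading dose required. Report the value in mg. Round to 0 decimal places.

LD = Css × Vd = 13.2 × 237 = 3128 mg

3128 mg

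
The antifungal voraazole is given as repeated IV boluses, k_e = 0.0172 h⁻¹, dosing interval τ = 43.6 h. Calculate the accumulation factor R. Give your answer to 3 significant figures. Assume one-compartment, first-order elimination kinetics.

e^(−kτ) = e^(−0.01720 × 43.6) = 0.4724
Accumulation ratio R = 1 / (1 − e^(−kτ)) = 1 / (1 − 0.4724) = 1.895

1.90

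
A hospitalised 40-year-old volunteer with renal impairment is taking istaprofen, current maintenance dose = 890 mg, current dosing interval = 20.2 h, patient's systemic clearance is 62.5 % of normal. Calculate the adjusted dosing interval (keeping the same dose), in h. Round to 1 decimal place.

32.3 h

To keep the same average steady-state level, dosing rate must scale with clearance.
CL ratio = 62.5 / 100 = 0.6250
New interval (same dose) = 20.2 / 0.6250 = 32.32 h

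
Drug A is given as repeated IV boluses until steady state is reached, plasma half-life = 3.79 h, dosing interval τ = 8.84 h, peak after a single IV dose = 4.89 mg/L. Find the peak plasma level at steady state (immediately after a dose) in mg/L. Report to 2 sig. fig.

k = ln2 / t½ = 0.693147 / 3.79 = 0.1829 h⁻¹
e^(−kτ) = e^(−0.1829 × 8.84) = 0.1985
Accumulation ratio R = 1 / (1 − e^(−kτ)) = 1 / (1 − 0.1985) = 1.248
Steady-state peak = C₀ × R = 4.89 × 1.248 = 6.103 mg/L

6.1 mg/L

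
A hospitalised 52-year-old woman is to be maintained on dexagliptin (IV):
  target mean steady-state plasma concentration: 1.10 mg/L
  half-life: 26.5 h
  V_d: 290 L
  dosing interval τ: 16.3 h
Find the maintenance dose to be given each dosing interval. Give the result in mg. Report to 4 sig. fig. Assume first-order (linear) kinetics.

136.0 mg

k = ln2 / t½ = 0.693147 / 26.5 = 0.02616 h⁻¹
CL = k × Vd = 0.02616 × 290 = 7.586 L/h
At steady state, Dose/τ = Css × CL.
Dose = Css × CL × τ = 1.10 × 7.586 × 16.3 = 136.0 mg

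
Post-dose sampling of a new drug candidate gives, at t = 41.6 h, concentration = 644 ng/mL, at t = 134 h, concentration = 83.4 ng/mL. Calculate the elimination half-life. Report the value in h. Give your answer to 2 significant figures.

31 h

k = ln(C₁/C₂) / (t₂ − t₁) = ln(644/83.4) / (134 − 41.6)
  = 2.044 / 92.40 = 0.02212 h⁻¹
t½ = ln2 / k = 0.693147 / 0.02212 = 31.34 h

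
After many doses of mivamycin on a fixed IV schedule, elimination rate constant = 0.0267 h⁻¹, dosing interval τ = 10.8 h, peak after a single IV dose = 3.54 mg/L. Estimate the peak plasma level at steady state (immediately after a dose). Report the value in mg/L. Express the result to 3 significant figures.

e^(−kτ) = e^(−0.02670 × 10.8) = 0.7495
Accumulation ratio R = 1 / (1 − e^(−kτ)) = 1 / (1 − 0.7495) = 3.992
Steady-state peak = C₀ × R = 3.54 × 3.992 = 14.13 mg/L

14.1 mg/L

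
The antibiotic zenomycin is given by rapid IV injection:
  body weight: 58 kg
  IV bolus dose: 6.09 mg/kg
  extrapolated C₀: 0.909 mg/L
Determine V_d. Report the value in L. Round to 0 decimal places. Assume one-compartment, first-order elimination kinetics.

389 L

Dose = 6.09 × 58 = 353.2 mg
Vd = Dose / C₀ = 353.2 / 0.909 = 388.6 L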